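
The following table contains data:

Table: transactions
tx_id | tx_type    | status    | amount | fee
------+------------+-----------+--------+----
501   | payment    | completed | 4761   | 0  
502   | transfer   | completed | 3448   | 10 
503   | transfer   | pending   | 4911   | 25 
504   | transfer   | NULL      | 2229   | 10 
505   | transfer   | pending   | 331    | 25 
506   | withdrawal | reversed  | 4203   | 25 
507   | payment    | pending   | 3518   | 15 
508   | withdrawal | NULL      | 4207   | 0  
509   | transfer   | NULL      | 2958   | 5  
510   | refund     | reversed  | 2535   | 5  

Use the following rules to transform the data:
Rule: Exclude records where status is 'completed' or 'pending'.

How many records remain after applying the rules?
5

Step 1: Count records to exclude
  - 2 (completed) + 3 (pending) = 5 records
Step 2: Total records: 10
Step 3: Remaining = 10 - 5 = 5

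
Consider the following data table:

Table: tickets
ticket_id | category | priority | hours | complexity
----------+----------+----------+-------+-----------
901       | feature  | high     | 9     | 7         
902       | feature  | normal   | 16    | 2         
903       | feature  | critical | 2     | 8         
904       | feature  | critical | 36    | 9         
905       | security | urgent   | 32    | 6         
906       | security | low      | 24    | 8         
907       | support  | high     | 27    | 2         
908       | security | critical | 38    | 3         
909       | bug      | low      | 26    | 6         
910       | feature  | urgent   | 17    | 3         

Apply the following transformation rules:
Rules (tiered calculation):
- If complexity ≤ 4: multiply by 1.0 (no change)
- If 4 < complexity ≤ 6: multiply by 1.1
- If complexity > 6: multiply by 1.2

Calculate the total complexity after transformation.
61.6

Step 1: Tier 1 (complexity ≤ 4): 4 records, sum = 10 × 1.0 = 10.0
Step 2: Tier 2 (4 < complexity ≤ 6): 2 records, sum = 12 × 1.1 = 13.2
Step 3: Tier 3 (complexity > 6): 4 records, sum = 32 × 1.2 = 38.4
Step 4: Final sum = 10.0 + 13.2 + 38.4 = 61.6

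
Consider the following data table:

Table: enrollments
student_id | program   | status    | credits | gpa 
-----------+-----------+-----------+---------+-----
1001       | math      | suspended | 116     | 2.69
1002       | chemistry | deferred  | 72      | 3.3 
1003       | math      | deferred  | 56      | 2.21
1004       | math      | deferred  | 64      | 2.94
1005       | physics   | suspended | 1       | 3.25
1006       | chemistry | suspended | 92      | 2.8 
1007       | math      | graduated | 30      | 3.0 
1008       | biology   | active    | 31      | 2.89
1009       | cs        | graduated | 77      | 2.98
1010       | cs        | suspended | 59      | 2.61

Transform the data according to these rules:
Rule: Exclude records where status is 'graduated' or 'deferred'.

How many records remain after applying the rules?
5

Step 1: Count records to exclude
  - 2 (graduated) + 3 (deferred) = 5 records
Step 2: Total records: 10
Step 3: Remaining = 10 - 5 = 5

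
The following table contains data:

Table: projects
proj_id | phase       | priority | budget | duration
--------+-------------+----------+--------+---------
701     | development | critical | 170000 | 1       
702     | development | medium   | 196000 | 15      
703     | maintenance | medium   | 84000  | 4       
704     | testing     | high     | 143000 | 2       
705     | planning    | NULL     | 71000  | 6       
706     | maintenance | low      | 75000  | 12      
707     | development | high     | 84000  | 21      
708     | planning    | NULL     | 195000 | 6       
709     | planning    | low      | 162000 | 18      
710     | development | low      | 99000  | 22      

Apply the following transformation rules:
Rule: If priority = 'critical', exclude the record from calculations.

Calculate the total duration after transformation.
106

Step 1: Identify records where priority = 'critical'
Step 2: The excluded records sum to 1
Step 3: Original total duration = 107
Step 4: Remaining total = 107 - 1 = 106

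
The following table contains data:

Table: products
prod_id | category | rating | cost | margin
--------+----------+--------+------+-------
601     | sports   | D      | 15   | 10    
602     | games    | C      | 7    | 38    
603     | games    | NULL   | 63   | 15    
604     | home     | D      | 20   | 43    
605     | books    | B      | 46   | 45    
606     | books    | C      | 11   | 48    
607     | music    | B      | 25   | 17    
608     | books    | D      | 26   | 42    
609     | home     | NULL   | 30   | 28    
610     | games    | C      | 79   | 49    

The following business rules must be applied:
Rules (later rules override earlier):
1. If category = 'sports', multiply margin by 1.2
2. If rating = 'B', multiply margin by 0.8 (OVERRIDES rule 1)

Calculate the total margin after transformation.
324.6

Step 1: Rule 2 takes priority for records with rating = 'B'
  - 2 records: 62 × 0.8 = 49.6
Step 2: Rule 1 applies to remaining records with category = 'sports'
  - 1 records: 10 × 1.2 = 12.0
Step 3: Other records unchanged: 263
Step 4: Final sum = 49.6 + 12.0 + 263 = 324.6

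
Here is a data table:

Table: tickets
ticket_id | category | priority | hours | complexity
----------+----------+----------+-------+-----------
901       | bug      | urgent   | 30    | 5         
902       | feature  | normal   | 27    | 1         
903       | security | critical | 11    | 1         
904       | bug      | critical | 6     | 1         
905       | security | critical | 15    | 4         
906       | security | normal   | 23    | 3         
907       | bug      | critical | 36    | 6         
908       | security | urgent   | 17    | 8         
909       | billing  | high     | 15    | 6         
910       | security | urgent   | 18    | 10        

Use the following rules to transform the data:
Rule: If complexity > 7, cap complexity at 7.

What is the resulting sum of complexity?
41

Step 1: 2 records have complexity > 7
Step 2: These records originally summed to 18
Step 3: After capping: 2 × 7 = 14
Step 4: Unaffected records sum: 27
Step 5: Final sum = 14 + 27 = 41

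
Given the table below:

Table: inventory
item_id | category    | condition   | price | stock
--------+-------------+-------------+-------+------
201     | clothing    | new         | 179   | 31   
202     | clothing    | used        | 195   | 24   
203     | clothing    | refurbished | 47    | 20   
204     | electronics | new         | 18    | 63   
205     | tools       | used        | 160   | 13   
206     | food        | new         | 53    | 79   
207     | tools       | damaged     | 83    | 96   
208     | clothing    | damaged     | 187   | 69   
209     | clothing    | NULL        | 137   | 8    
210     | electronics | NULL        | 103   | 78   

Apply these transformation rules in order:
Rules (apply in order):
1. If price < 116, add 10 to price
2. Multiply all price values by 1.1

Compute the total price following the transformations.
1333.2

Step 1: Apply Rule 1 - Add 10 to records with price < 116
  - 5 records affected: 304 + (5 × 10) = 354
  - Unaffected records: 858
  - Sum after Rule 1: 1212
Step 2: Apply Rule 2 - Multiply all by 1.1
  - 1212 × 1.1 = 1333.2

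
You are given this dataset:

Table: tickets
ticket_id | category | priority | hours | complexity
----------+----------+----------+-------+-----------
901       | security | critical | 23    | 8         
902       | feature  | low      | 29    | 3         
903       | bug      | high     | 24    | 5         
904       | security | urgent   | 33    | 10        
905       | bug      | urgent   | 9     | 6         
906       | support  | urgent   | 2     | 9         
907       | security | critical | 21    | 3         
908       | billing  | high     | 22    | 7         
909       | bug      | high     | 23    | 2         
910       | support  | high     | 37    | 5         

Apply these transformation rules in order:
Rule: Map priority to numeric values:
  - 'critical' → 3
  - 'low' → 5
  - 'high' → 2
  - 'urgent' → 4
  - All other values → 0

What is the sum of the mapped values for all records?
31

Step 1: Apply mapping to each record
Step 2: Count by status:
  'critical': 2 records × 3 = 6
  'low': 1 records × 5 = 5
  'high': 4 records × 2 = 8
  'urgent': 3 records × 4 = 12
Step 3: Sum all mapped values = 31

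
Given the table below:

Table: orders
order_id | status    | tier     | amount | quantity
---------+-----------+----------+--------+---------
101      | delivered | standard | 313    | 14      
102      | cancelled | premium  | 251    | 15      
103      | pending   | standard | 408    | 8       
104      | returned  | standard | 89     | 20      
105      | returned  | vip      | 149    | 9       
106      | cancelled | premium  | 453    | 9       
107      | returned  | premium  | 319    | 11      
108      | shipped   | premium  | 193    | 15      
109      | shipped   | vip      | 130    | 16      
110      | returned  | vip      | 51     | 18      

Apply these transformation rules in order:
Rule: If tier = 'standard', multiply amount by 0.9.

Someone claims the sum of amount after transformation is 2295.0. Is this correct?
No, the correct result is 2275.0.

Step 1: Calculate the correct sum after transformation
Step 2: Apply multiplier 0.9 to records where tier = 'standard'
Step 3: Correct result = 2275.0
Step 4: Claimed result = 2295.0
Step 5: 2275.0 ≠ 2295.0
Conclusion: The claimed result is incorrect. The correct answer is 2275.0.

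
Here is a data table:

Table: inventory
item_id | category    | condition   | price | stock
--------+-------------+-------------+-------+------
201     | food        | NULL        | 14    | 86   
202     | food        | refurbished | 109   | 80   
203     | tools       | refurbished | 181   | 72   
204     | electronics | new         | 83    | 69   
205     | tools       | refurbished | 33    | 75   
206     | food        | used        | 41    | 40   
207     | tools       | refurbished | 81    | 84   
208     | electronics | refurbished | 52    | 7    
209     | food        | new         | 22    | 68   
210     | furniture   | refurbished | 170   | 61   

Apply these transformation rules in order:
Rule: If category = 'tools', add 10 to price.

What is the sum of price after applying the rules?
816

Step 1: Count records where category = 'tools': 3
Step 2: Total bonus added: 3 × 10 = 30
Step 3: Original sum of price: 786
Step 4: Final sum = 786 + 30 = 816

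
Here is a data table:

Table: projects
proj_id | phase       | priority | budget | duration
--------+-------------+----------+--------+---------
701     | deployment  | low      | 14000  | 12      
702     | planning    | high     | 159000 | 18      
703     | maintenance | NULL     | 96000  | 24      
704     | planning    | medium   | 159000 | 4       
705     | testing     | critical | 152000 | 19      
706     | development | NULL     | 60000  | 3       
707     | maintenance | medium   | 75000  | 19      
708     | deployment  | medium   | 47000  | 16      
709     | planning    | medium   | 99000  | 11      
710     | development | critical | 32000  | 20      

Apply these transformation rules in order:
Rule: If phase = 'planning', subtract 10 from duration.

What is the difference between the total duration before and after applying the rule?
30

Step 1: Original sum of duration = 146
Step 2: 3 records have phase = 'planning'
Step 3: Each affected record changes by -10
Step 4: Total change = 3 × -10 = -30
Step 5: New sum = 146 + -30 = 116
Step 6: Difference = |116 - 146| = 30
        (Sum decreased by 30)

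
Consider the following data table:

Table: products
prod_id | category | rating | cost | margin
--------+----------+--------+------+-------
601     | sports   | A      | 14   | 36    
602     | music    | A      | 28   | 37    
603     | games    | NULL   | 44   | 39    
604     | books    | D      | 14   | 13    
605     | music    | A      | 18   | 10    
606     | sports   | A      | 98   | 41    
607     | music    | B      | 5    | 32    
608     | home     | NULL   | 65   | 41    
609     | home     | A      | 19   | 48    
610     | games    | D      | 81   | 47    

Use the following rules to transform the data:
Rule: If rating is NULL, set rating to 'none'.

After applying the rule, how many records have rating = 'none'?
2

Step 1: Count records where rating IS NULL
Step 2: Found 2 records with NULL rating
Step 3: These records will have rating set to 'none'
Step 4: Records already having rating = 'none': 0
Step 5: Answer: 2 + 0 = 2 records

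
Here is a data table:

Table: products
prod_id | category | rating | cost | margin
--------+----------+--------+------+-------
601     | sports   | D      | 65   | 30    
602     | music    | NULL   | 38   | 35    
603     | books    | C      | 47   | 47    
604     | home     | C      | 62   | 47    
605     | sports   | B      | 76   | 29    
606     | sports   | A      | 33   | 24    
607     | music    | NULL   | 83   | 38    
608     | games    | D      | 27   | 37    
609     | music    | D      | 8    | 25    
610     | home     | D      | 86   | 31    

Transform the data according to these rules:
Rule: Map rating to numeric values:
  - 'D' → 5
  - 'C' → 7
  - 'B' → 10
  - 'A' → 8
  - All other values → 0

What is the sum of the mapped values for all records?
52

Step 1: Apply mapping to each record
Step 2: Count by status:
  'D': 4 records × 5 = 20
  'C': 2 records × 7 = 14
  'B': 1 records × 10 = 10
  'A': 1 records × 8 = 8
Step 3: Sum all mapped values = 52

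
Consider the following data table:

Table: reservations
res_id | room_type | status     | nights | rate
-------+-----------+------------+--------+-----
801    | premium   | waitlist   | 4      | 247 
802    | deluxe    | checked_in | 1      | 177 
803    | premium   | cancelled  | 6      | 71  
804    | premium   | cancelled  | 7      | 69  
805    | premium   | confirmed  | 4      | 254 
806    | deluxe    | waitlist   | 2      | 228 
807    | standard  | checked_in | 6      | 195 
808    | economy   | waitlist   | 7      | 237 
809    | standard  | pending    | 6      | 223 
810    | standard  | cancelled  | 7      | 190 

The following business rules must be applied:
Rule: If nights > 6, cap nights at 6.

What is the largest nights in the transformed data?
6

Step 1: Original maximum nights = 7
Step 2: Apply cap at 6
Step 3: 3 records had nights > 6 and were capped
Step 4: Maximum after transformation = 6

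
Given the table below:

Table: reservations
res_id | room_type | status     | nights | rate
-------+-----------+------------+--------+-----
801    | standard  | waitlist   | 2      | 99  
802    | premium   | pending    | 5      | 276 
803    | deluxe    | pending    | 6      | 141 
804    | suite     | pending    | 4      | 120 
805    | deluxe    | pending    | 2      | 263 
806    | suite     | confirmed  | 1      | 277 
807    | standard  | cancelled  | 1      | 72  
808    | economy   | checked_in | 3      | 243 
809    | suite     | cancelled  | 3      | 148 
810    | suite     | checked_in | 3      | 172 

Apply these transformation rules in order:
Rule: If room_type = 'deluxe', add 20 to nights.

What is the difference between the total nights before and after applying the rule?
40

Step 1: Original sum of nights = 30
Step 2: 2 records have room_type = 'deluxe'
Step 3: Each affected record changes by 20
Step 4: Total change = 2 × 20 = 40
Step 5: New sum = 30 + 40 = 70
Step 6: Difference = |70 - 30| = 40
        (Sum increased by 40)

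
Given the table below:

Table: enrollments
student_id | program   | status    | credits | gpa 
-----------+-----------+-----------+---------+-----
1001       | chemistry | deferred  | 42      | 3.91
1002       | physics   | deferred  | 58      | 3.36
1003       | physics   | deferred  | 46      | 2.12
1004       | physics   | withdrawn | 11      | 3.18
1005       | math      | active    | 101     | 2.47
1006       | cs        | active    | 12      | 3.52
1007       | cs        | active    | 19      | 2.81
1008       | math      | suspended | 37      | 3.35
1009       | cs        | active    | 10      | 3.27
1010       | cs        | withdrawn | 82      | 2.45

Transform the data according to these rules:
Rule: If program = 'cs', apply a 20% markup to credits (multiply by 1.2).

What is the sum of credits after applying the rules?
442.6

Step 1: Records with program = 'cs' have total credits = 123
Step 2: Apply multiplier: 123 × 1.2 = 147.6
Step 3: Other records total: 295
Step 4: Final sum = 147.6 + 295 = 442.6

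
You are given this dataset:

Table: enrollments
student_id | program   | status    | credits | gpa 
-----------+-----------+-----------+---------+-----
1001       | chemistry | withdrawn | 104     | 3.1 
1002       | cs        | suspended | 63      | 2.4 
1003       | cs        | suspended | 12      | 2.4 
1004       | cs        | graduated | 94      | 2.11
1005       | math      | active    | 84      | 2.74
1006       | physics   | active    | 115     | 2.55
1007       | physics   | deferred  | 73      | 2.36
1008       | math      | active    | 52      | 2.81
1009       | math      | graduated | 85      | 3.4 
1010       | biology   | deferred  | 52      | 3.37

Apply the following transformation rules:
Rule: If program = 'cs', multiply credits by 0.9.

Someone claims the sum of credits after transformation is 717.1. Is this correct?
Yes, the result is correct.

Step 1: Calculate the correct sum after transformation
Step 2: Apply multiplier 0.9 to records where program = 'cs'
Step 3: Correct result = 717.1
Step 4: Claimed result = 717.1
Step 5: 717.1 = 717.1 ✓
Conclusion: The claimed result is correct.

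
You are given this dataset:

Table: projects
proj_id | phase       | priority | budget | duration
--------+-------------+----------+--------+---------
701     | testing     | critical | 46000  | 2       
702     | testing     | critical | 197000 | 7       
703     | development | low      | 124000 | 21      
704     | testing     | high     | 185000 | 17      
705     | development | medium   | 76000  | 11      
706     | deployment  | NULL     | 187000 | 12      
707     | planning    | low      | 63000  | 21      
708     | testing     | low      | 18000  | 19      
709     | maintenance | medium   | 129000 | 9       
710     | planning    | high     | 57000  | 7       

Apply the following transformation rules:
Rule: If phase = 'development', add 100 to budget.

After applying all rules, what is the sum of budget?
1082200

Step 1: Count records where phase = 'development': 2
Step 2: Total bonus added: 2 × 100 = 200
Step 3: Original sum of budget: 1082000
Step 4: Final sum = 1082000 + 200 = 1082200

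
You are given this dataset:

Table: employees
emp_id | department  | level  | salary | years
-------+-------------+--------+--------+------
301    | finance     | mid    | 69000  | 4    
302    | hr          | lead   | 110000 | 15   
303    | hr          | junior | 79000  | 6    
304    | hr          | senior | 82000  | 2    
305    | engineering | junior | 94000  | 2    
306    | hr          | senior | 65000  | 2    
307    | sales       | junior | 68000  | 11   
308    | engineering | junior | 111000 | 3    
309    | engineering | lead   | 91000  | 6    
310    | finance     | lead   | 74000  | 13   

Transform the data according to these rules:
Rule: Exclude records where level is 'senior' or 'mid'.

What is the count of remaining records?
7

Step 1: Count records to exclude
  - 2 (senior) + 1 (mid) = 3 records
Step 2: Total records: 10
Step 3: Remaining = 10 - 3 = 7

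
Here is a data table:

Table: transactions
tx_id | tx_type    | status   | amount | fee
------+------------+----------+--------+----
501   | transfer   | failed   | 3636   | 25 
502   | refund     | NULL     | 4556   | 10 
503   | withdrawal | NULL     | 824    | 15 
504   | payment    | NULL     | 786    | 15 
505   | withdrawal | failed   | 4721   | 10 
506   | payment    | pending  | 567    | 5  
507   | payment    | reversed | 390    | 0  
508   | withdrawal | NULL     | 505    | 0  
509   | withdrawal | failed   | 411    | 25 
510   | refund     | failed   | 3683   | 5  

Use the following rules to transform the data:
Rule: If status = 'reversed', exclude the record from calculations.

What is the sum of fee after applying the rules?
110

Step 1: Identify records where status = 'reversed'
Step 2: The excluded records sum to 0
Step 3: Original total fee = 110
Step 4: Remaining total = 110 - 0 = 110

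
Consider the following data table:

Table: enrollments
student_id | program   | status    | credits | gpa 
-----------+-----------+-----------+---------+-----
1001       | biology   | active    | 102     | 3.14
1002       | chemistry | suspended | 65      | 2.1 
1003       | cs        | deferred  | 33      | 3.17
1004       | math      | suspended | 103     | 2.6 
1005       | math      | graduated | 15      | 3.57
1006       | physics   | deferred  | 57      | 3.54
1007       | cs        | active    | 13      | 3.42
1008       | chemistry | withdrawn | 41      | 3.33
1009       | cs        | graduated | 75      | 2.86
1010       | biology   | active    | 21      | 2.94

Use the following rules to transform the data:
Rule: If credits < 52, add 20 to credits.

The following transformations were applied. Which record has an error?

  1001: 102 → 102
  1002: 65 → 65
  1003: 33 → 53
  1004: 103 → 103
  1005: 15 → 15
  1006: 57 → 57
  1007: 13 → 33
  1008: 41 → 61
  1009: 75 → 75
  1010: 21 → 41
Record 1005 has an error. The correct transformed value should be 35, not 15.

Step 1: Check each record against the rule
Step 2: Record 1005 has credits = 15
Step 3: Since 15 < 52, the bonus should have been applied
Step 4: Correct value = 35, but claimed value = 15
Conclusion: Record 1005 has the error.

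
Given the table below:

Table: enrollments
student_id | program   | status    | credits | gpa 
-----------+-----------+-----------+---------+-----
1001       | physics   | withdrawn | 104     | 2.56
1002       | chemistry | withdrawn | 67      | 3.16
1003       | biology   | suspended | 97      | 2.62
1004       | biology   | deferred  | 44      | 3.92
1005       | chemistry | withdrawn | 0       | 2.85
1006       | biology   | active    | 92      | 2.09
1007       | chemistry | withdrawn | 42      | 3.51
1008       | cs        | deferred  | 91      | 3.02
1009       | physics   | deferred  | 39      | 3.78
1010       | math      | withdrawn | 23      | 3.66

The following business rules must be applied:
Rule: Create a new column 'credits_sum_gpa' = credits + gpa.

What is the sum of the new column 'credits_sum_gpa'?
630.17

Step 1: For each record, compute credits + gpa
Example calculations:
  104 + 2.56 = 106.56
  67 + 3.16 = 70.16
  97 + 2.62 = 99.62
  ...
Step 2: Sum all derived values
Step 3: Total = 630.17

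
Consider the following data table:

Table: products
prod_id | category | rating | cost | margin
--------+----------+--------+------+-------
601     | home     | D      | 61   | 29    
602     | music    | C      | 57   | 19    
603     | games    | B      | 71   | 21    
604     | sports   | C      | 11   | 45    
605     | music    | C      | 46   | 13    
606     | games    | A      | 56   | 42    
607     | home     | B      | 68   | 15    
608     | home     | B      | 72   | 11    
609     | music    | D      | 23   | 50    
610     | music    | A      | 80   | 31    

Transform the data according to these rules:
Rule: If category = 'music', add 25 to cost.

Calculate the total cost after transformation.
645

Step 1: Count records where category = 'music': 4
Step 2: Total bonus added: 4 × 25 = 100
Step 3: Original sum of cost: 545
Step 4: Final sum = 545 + 100 = 645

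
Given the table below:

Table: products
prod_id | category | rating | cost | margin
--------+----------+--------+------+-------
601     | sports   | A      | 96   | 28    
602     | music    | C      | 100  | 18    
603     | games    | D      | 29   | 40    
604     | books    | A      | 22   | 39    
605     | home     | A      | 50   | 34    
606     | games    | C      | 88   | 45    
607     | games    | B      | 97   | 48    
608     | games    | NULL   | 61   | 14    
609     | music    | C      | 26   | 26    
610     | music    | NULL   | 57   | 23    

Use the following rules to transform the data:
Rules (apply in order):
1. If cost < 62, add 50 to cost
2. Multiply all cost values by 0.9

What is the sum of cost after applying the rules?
833.4

Step 1: Apply Rule 1 - Add 50 to records with cost < 62
  - 6 records affected: 245 + (6 × 50) = 545
  - Unaffected records: 381
  - Sum after Rule 1: 926
Step 2: Apply Rule 2 - Multiply all by 0.9
  - 926 × 0.9 = 833.4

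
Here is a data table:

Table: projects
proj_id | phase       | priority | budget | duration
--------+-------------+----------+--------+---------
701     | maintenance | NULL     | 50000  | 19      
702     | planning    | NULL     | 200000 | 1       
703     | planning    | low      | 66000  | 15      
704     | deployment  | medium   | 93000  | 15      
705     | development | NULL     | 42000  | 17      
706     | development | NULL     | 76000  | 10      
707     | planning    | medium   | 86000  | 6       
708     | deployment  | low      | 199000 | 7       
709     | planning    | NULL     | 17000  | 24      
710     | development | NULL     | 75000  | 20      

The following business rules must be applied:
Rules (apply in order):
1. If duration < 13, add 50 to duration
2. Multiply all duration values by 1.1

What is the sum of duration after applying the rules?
367.4

Step 1: Apply Rule 1 - Add 50 to records with duration < 13
  - 4 records affected: 24 + (4 × 50) = 224
  - Unaffected records: 110
  - Sum after Rule 1: 334
Step 2: Apply Rule 2 - Multiply all by 1.1
  - 334 × 1.1 = 367.4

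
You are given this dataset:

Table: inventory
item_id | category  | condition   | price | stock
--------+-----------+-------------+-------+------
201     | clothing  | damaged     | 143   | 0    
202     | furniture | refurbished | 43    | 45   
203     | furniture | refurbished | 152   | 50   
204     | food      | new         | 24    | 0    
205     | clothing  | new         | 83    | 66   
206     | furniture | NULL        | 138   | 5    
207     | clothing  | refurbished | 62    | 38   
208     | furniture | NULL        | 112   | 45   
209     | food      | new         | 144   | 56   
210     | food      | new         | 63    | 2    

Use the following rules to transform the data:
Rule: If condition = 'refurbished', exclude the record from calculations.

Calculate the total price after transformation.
707

Step 1: Identify records where condition = 'refurbished'
Step 2: The excluded records sum to 257
Step 3: Original total price = 964
Step 4: Remaining total = 964 - 257 = 707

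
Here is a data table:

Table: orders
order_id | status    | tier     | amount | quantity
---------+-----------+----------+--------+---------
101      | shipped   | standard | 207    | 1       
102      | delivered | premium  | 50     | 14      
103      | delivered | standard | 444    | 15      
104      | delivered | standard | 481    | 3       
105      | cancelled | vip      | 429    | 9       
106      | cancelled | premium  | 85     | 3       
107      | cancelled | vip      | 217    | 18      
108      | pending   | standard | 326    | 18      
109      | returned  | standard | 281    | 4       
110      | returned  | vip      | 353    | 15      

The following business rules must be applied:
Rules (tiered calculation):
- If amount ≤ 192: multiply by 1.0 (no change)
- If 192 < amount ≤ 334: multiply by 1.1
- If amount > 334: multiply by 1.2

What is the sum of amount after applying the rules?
3317.5

Step 1: Tier 1 (amount ≤ 192): 2 records, sum = 135 × 1.0 = 135.0
Step 2: Tier 2 (192 < amount ≤ 334): 4 records, sum = 1031 × 1.1 = 1134.1
Step 3: Tier 3 (amount > 334): 4 records, sum = 1707 × 1.2 = 2048.4
Step 4: Final sum = 135.0 + 1134.1 + 2048.4 = 3317.5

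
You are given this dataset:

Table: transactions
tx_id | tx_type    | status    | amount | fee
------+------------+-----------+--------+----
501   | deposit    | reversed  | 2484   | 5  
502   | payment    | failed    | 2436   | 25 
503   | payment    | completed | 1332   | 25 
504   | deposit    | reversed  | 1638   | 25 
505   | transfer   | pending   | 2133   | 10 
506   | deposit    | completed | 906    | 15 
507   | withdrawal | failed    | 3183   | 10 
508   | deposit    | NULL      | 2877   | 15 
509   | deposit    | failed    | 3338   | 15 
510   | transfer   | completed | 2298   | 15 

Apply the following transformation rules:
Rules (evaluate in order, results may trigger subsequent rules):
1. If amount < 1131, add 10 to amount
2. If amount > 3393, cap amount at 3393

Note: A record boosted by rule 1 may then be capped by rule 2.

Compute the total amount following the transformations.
22635

Step 1: Apply rule 1 to records with amount < 1131
  - 1 records get bonus of 10
  - Of these, 0 records then exceed 3393 and get capped
Step 2: Apply rule 2 to records with amount > 3393
  - 0 records (original) are capped
Step 3: Calculate final sum = 22635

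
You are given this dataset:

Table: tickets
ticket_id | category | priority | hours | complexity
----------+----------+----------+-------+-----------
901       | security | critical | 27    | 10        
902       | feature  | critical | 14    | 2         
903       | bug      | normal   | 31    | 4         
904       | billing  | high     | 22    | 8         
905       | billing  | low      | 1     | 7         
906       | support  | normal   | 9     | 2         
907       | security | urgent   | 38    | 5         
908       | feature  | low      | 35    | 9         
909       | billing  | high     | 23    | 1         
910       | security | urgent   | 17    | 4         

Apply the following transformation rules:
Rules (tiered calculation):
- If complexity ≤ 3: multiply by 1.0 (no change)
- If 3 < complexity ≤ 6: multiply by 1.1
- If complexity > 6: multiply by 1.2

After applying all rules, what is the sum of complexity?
60.1

Step 1: Tier 1 (complexity ≤ 3): 3 records, sum = 5 × 1.0 = 5.0
Step 2: Tier 2 (3 < complexity ≤ 6): 3 records, sum = 13 × 1.1 = 14.3
Step 3: Tier 3 (complexity > 6): 4 records, sum = 34 × 1.2 = 40.8
Step 4: Final sum = 5.0 + 14.3 + 40.8 = 60.1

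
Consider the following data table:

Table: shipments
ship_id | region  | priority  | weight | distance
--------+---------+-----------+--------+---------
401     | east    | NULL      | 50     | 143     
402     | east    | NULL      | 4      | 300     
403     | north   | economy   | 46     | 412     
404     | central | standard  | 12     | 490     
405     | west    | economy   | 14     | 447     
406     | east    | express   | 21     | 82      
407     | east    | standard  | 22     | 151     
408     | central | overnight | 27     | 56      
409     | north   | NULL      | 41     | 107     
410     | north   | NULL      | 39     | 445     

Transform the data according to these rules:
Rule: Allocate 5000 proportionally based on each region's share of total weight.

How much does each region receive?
central: 706.52, east: 1757.25, north: 2282.61, west: 253.62

Step 1: Calculate total weight = 276
Step 2: Calculate each region's proportion:
  central: 39/276 = 14.13% → 706.52
  east: 97/276 = 35.14% → 1757.25
  north: 126/276 = 45.65% → 2282.61
  west: 14/276 = 5.07% → 253.62
Step 3: Verify: sum of allocations ≈ 5000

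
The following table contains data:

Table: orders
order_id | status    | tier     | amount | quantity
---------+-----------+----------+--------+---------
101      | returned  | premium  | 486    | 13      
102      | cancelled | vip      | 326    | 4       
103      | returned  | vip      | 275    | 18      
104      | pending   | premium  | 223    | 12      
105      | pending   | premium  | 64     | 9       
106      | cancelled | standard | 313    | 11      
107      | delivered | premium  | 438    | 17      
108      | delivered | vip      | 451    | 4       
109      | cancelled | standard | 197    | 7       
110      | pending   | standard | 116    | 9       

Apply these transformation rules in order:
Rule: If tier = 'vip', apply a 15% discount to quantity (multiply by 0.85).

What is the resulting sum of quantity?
100.1

Step 1: Records with tier = 'vip' have total quantity = 26
Step 2: Apply multiplier: 26 × 0.85 = 22.1
Step 3: Other records total: 78
Step 4: Final sum = 22.1 + 78 = 100.1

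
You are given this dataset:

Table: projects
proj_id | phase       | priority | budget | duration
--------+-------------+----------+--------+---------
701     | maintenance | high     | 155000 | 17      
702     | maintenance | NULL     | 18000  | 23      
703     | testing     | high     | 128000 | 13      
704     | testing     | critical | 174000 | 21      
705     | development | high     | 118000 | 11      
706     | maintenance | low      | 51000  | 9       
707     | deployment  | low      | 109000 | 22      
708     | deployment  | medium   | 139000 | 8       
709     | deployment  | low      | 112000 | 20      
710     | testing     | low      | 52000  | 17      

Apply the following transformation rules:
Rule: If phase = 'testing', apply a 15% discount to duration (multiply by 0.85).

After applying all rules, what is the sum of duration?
153.35

Step 1: Records with phase = 'testing' have total duration = 51
Step 2: Apply multiplier: 51 × 0.85 = 43.35
Step 3: Other records total: 110
Step 4: Final sum = 43.35 + 110 = 153.35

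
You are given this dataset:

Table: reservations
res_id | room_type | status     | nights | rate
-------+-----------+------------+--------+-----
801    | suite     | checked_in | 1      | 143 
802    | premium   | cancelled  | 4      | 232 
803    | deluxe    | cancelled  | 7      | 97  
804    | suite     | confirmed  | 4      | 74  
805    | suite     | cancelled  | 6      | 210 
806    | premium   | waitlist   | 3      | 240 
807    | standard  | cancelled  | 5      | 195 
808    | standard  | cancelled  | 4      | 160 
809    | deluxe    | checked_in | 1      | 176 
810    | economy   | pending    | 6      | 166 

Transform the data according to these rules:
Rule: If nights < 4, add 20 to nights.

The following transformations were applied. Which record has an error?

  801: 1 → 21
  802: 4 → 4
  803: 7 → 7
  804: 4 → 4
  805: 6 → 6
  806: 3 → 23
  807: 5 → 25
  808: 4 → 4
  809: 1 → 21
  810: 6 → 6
Record 807 has an error. The correct transformed value should be 5, not 25.

Step 1: Check each record against the rule
Step 2: Record 807 has nights = 5
Step 3: Since 5 >= 4, the bonus should not have been applied
Step 4: Correct value = 5, but claimed value = 25
Conclusion: Record 807 has the error.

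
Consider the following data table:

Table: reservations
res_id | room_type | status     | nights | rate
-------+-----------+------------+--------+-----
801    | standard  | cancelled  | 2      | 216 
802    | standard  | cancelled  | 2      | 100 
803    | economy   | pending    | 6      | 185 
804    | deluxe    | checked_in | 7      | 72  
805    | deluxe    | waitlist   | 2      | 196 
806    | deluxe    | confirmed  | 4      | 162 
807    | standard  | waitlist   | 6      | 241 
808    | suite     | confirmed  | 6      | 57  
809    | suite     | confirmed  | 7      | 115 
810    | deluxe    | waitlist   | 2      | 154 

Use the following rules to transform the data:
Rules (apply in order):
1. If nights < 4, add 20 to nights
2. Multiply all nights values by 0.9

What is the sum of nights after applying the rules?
111.6

Step 1: Apply Rule 1 - Add 20 to records with nights < 4
  - 4 records affected: 8 + (4 × 20) = 88
  - Unaffected records: 36
  - Sum after Rule 1: 124
Step 2: Apply Rule 2 - Multiply all by 0.9
  - 124 × 0.9 = 111.6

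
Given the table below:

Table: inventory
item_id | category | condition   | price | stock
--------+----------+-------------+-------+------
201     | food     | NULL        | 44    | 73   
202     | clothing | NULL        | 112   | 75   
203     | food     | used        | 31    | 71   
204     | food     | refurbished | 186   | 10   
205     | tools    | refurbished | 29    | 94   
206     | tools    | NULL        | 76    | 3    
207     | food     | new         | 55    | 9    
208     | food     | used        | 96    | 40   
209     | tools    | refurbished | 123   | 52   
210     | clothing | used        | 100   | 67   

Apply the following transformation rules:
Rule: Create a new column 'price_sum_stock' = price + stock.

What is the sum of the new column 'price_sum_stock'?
1346

Step 1: For each record, compute price + stock
Example calculations:
  44 + 73 = 117
  112 + 75 = 187
  31 + 71 = 102
  ...
Step 2: Sum all derived values
Step 3: Total = 1346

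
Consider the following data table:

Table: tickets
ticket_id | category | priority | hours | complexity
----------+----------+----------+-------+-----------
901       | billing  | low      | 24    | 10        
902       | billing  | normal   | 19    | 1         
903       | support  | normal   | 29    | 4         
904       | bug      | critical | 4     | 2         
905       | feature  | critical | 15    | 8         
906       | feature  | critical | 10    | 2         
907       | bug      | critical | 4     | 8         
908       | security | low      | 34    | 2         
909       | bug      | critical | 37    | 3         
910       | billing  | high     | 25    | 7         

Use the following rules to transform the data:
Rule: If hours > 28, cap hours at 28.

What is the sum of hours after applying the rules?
185

Step 1: 3 records have hours > 28
Step 2: These records originally summed to 100
Step 3: After capping: 3 × 28 = 84
Step 4: Unaffected records sum: 101
Step 5: Final sum = 84 + 101 = 185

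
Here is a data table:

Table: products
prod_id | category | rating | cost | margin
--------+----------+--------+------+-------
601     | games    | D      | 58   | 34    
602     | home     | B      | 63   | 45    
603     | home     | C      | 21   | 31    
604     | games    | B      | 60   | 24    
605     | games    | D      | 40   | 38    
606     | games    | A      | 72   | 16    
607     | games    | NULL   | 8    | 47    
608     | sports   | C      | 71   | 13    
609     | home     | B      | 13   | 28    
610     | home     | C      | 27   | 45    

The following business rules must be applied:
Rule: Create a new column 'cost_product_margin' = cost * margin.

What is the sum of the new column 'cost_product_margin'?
12448

Step 1: For each record, compute cost * margin
Example calculations:
  58 * 34 = 1972
  63 * 45 = 2835
  21 * 31 = 651
  ...
Step 2: Sum all derived values
Step 3: Total = 12448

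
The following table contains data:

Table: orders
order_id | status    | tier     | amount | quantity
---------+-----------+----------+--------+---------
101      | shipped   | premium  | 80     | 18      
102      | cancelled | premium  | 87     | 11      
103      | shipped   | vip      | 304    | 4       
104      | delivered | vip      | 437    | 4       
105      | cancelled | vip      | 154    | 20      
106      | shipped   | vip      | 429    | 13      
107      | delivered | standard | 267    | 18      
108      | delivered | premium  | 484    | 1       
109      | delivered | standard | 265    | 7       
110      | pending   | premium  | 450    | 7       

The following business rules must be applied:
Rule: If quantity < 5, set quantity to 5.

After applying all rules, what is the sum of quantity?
109

Step 1: 3 records have quantity < 5
Step 2: These records originally summed to 9
Step 3: After setting to minimum: 3 × 5 = 15
Step 4: Unaffected records sum: 94
Step 5: Final sum = 15 + 94 = 109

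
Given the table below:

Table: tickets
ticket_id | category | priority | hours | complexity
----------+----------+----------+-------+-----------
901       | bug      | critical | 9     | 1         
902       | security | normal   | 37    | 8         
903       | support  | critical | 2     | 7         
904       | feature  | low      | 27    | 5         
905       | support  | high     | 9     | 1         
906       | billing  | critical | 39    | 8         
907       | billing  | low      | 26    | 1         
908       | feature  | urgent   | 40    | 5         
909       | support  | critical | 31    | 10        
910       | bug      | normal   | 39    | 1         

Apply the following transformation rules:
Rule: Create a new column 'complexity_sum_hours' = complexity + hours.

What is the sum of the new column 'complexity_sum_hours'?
306

Step 1: For each record, compute complexity + hours
Example calculations:
  1 + 9 = 10
  8 + 37 = 45
  7 + 2 = 9
  ...
Step 2: Sum all derived values
Step 3: Total = 306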